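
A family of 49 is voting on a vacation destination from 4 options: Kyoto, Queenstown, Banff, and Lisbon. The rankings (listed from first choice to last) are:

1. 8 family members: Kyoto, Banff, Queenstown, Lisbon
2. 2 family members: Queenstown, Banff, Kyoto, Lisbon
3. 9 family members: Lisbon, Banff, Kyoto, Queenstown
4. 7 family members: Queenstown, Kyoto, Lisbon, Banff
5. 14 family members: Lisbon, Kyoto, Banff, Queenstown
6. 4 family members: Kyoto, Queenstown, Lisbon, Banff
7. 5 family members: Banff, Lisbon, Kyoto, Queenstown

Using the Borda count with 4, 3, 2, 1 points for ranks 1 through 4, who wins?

Kyoto: 8·4 + 2·2 + 9·2 + 7·3 + 14·3 + 4·4 + 5·2 = 143
Queenstown: 8·2 + 2·4 + 9·1 + 7·4 + 14·1 + 4·3 + 5·1 = 92
Banff: 8·3 + 2·3 + 9·3 + 7·1 + 14·2 + 4·1 + 5·4 = 116
Lisbon: 8·1 + 2·1 + 9·4 + 7·2 + 14·4 + 4·2 + 5·3 = 139
Kyoto has the highest Borda score (143).

Kyoto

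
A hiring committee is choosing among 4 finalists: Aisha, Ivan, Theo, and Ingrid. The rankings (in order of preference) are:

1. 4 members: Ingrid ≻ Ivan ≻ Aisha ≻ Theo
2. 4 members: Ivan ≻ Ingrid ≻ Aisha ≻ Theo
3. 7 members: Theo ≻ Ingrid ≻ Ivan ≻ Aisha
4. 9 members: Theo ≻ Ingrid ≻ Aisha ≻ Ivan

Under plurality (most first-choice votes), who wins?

Theo

First-place votes: Aisha 0, Ivan 4, Theo 16, Ingrid 4.
Theo has the most first-place votes.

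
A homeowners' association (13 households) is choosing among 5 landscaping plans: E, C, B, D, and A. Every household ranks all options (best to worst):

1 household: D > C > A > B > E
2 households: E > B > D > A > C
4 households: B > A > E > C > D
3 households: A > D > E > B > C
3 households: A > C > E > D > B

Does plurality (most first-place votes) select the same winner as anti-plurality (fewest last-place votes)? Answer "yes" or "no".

Plurality — first-place votes: E 2, C 0, B 4, D 1, A 6. Winner: A.
Anti-plurality — last-place votes: E 1, C 5, B 3, D 4, A 0. Winner: A.
The two methods agree.

yes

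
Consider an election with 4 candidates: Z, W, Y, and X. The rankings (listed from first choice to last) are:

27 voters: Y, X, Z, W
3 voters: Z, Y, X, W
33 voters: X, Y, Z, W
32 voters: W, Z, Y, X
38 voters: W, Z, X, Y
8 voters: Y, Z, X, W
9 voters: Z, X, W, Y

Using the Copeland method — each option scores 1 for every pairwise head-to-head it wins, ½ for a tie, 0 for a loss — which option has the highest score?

Z

Z: beats W, Y, and X → score 3.
W: beats Y; loses to Z and X → score 1.
Y: loses to Z, W, and X → score 0.
X: beats W and Y; loses to Z → score 2.
Z has the best pairwise record.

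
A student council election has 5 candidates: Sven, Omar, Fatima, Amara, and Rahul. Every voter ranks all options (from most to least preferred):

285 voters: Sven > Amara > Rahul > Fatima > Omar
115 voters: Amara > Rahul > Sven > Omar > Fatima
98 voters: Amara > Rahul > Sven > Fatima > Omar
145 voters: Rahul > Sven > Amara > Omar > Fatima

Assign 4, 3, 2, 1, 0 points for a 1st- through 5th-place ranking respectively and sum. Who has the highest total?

Sven: 285·4 + 115·2 + 98·2 + 145·3 = 2001
Omar: 285·0 + 115·1 + 98·0 + 145·1 = 260
Fatima: 285·1 + 115·0 + 98·1 + 145·0 = 383
Amara: 285·3 + 115·4 + 98·4 + 145·2 = 1997
Rahul: 285·2 + 115·3 + 98·3 + 145·4 = 1789
Sven has the highest Borda score (2001).

Sven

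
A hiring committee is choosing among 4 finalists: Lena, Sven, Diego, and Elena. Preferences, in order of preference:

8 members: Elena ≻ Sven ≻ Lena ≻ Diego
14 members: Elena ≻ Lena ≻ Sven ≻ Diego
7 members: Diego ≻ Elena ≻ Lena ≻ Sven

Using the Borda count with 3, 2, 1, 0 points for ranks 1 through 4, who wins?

Elena

Lena: 8·1 + 14·2 + 7·1 = 43
Sven: 8·2 + 14·1 + 7·0 = 30
Diego: 8·0 + 14·0 + 7·3 = 21
Elena: 8·3 + 14·3 + 7·2 = 80
Elena has the highest Borda score (80).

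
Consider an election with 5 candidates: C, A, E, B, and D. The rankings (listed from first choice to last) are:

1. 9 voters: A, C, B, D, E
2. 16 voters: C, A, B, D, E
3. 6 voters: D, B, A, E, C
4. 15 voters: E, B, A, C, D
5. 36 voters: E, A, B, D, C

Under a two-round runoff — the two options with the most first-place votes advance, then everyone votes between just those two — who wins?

E

Round 1 first-place votes: C 16, A 9, E 51, B 0, D 6.
E and C advance.
Runoff: E is preferred to C by 57 voters; C by 25.
E wins the runoff.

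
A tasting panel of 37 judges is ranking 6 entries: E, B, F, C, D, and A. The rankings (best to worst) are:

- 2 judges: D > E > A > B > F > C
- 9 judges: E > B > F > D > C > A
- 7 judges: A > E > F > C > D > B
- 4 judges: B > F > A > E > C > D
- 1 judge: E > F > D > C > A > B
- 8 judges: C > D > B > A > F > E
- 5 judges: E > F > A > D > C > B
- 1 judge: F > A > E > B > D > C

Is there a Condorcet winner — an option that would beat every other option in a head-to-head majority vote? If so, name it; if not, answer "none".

none

Checking pairwise contests:
A beats E 20–17.
E beats B 25–12.
E beats F 24–13.
E beats C 29–8.
E beats D 27–10.
B beats A 21–16.
Every option loses at least one head-to-head, so there is no Condorcet winner.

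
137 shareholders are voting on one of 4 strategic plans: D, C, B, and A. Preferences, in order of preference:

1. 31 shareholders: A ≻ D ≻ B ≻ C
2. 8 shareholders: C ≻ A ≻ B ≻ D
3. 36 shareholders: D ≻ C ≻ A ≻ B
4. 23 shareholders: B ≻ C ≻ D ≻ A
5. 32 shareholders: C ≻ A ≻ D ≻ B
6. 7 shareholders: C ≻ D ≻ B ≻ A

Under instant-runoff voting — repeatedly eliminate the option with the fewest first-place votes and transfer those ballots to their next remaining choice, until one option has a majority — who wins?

Round 1: D 36, C 47, B 23, A 31. Eliminate B.
Round 2: D 36, C 70, A 31. C has a majority.

C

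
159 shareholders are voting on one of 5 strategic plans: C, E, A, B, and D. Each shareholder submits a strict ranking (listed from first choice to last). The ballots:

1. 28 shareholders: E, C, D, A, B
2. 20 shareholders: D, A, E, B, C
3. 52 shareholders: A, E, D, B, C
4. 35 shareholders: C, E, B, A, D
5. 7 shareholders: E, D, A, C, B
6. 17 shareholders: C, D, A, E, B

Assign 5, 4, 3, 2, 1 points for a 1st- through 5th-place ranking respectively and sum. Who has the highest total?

C: 28·4 + 20·1 + 52·1 + 35·5 + 7·2 + 17·5 = 458
E: 28·5 + 20·3 + 52·4 + 35·4 + 7·5 + 17·2 = 617
A: 28·2 + 20·4 + 52·5 + 35·2 + 7·3 + 17·3 = 538
B: 28·1 + 20·2 + 52·2 + 35·3 + 7·1 + 17·1 = 301
D: 28·3 + 20·5 + 52·3 + 35·1 + 7·4 + 17·4 = 471
E has the highest Borda score (617).

E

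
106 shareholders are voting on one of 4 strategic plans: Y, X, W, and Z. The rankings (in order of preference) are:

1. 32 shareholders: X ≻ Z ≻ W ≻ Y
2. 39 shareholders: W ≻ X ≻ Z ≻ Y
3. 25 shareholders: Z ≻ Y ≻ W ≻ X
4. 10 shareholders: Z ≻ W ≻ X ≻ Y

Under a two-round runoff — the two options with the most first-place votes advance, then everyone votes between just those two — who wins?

Z

Round 1 first-place votes: Y 0, X 32, W 39, Z 35.
W and Z advance.
Runoff: W is preferred to Z by 39 voters; Z by 67.
Z wins the runoff.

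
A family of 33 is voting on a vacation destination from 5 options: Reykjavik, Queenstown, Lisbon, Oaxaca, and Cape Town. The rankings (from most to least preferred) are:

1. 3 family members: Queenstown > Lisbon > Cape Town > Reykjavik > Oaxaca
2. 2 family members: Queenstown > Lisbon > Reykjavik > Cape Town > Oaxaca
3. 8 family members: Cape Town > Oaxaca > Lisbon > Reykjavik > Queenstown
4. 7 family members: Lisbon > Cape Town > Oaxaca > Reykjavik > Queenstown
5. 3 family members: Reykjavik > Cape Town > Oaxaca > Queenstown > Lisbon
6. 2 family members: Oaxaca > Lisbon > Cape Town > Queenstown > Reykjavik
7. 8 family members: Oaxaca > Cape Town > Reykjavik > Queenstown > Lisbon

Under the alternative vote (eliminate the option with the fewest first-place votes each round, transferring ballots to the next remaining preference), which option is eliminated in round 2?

Queenstown

Round 1: Reykjavik 3, Queenstown 5, Lisbon 7, Oaxaca 10, Cape Town 8. Eliminate Reykjavik.
Round 2: Queenstown 5, Lisbon 7, Oaxaca 10, Cape Town 11. Eliminate Queenstown.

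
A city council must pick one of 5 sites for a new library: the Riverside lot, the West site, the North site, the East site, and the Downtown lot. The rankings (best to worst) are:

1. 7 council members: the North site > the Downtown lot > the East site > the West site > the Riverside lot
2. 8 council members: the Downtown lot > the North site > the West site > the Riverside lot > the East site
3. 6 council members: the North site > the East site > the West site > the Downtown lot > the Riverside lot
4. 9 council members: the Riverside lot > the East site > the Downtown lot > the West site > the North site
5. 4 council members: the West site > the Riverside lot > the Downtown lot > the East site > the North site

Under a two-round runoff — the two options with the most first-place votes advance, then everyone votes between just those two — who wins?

the North site

Round 1 first-place votes: the Riverside lot 9, the West site 4, the North site 13, the East site 0, the Downtown lot 8.
the North site and the Riverside lot advance.
Runoff: the North site is preferred to the Riverside lot by 21 voters; the Riverside lot by 13.
the North site wins the runoff.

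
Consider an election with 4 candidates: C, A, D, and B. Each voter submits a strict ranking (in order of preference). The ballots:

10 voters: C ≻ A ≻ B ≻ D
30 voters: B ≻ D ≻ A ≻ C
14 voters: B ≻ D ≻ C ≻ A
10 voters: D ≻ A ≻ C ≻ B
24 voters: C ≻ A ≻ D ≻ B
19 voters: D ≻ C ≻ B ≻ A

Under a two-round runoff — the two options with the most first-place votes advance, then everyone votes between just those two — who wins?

Round 1 first-place votes: C 34, A 0, D 29, B 44.
B and C advance.
Runoff: B is preferred to C by 44 voters; C by 63.
C wins the runoff.

C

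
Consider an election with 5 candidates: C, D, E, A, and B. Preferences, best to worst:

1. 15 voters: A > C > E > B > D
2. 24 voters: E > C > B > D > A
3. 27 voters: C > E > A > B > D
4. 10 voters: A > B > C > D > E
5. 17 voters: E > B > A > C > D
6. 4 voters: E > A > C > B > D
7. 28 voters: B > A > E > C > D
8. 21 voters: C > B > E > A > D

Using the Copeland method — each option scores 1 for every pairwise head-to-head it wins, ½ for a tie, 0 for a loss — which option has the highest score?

E

C: beats D and B; ties E; loses to A → score 2.5.
D: loses to C, E, A, and B → score 0.
E: beats D, A, and B; ties C → score 3.5.
A: beats C and D; loses to E and B → score 2.
B: beats D and A; loses to C and E → score 2.
E has the best pairwise record.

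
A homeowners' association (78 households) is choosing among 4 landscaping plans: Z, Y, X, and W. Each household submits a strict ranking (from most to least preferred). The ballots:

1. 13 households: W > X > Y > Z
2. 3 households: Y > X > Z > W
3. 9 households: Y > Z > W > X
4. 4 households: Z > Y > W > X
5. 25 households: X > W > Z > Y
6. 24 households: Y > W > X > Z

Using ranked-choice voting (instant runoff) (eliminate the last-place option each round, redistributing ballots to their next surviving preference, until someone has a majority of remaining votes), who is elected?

Y

Round 1: Z 4, Y 36, X 25, W 13. Eliminate Z.
Round 2: Y 40, X 25, W 13. Y has a majority.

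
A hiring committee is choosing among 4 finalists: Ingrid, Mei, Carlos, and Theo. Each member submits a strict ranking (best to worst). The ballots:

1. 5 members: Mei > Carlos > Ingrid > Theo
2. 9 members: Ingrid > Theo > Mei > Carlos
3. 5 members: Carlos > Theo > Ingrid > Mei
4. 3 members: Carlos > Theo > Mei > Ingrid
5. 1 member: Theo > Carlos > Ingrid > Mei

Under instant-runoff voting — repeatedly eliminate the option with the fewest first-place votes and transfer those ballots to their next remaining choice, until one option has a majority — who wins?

Round 1: Ingrid 9, Mei 5, Carlos 8, Theo 1. Eliminate Theo.
Round 2: Ingrid 9, Mei 5, Carlos 9. Eliminate Mei.
Round 3: Ingrid 9, Carlos 14. Carlos has a majority.

Carlos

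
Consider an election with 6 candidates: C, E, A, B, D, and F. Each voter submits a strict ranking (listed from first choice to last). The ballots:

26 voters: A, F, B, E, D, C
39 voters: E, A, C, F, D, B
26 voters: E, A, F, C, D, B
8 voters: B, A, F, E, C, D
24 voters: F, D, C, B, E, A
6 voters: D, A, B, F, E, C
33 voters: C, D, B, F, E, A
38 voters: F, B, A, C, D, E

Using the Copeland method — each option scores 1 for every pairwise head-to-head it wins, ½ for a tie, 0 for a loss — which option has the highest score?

F

C: beats B and D; loses to E, A, and F → score 2.
E: beats C and A; loses to B, D, and F → score 2.
A: beats C, D, and F; loses to E and B → score 3.
B: beats E and A; loses to C, D, and F → score 2.
D: beats E and B; loses to C, A, and F → score 2.
F: beats C, E, B, and D; loses to A → score 4.
F has the best pairwise record.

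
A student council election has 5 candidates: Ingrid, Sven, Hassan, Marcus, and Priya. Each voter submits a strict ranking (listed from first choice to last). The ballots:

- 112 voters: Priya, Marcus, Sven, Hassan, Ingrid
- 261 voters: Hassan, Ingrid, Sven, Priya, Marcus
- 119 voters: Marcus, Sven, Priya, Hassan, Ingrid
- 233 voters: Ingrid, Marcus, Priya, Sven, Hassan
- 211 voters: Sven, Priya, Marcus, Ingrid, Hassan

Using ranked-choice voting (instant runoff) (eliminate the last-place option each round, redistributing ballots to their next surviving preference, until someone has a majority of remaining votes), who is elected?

Marcus

Round 1: Ingrid 233, Sven 211, Hassan 261, Marcus 119, Priya 112. Eliminate Priya.
Round 2: Ingrid 233, Sven 211, Hassan 261, Marcus 231. Eliminate Sven.
Round 3: Ingrid 233, Hassan 261, Marcus 442. Eliminate Ingrid.
Round 4: Hassan 261, Marcus 675. Marcus has a majority.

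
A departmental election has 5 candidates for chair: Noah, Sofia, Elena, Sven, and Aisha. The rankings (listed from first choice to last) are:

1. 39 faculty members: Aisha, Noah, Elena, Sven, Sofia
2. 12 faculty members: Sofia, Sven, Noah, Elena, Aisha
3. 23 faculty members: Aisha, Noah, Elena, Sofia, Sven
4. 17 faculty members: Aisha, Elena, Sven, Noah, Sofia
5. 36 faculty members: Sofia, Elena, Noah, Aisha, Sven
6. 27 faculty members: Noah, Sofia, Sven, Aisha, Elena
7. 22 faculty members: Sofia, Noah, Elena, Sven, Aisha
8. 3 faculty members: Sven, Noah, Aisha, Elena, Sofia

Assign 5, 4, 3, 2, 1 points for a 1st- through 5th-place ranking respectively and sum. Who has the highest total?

Noah: 39·4 + 12·3 + 23·4 + 17·2 + 36·3 + 27·5 + 22·4 + 3·4 = 661
Sofia: 39·1 + 12·5 + 23·2 + 17·1 + 36·5 + 27·4 + 22·5 + 3·1 = 563
Elena: 39·3 + 12·2 + 23·3 + 17·4 + 36·4 + 27·1 + 22·3 + 3·2 = 521
Sven: 39·2 + 12·4 + 23·1 + 17·3 + 36·1 + 27·3 + 22·2 + 3·5 = 376
Aisha: 39·5 + 12·1 + 23·5 + 17·5 + 36·2 + 27·2 + 22·1 + 3·3 = 564
Noah has the highest Borda score (661).

Noah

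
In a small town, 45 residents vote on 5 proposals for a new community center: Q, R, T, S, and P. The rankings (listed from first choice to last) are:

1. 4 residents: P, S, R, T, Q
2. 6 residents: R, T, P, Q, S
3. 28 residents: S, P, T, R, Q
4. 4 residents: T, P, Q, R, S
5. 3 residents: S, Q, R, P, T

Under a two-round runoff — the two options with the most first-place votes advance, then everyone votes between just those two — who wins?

Round 1 first-place votes: Q 0, R 6, T 4, S 31, P 4.
S and R advance.
Runoff: S is preferred to R by 35 voters; R by 10.
S wins the runoff.

S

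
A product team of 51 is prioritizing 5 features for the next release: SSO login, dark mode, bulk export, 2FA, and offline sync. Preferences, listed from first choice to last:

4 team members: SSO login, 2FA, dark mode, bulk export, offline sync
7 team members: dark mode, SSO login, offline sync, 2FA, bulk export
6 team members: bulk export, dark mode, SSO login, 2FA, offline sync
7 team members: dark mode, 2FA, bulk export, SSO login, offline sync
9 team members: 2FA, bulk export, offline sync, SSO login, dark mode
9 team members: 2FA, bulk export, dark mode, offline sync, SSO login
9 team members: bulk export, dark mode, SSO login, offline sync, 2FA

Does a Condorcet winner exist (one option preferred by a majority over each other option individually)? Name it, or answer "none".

none

Checking pairwise contests:
dark mode beats SSO login 38–13.
bulk export beats dark mode 33–18.
2FA beats bulk export 36–15.
SSO login beats 2FA 26–25.
SSO login beats offline sync 33–18.
Every option loses at least one head-to-head, so there is no Condorcet winner.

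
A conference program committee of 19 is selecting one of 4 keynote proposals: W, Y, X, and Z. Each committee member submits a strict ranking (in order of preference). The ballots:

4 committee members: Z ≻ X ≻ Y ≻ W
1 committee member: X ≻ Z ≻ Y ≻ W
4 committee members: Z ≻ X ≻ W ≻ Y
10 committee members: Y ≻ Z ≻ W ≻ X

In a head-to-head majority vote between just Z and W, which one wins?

Voters preferring Z to W: 19; preferring W to Z: 0.
Z wins the head-to-head.

Z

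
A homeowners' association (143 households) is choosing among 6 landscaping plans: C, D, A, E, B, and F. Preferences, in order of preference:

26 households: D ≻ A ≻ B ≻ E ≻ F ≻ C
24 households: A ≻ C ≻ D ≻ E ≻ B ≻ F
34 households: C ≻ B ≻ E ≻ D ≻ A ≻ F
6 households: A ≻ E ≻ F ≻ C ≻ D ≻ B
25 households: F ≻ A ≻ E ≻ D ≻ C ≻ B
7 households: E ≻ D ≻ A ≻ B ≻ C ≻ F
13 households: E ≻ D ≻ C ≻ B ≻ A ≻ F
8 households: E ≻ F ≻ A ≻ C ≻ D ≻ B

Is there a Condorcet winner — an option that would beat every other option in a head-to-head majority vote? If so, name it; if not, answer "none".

Checking pairwise contests:
A beats C 96–47.
C beats D 72–71.
D beats A 80–63.
A beats E 81–62.
C beats B 110–33.
C beats F 78–65.
Every option loses at least one head-to-head, so there is no Condorcet winner.

none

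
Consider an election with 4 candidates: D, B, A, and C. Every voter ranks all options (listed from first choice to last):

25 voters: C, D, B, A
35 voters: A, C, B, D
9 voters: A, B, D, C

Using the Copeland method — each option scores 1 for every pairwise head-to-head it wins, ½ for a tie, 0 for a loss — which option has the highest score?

A

D: loses to B, A, and C → score 0.
B: beats D; loses to A and C → score 1.
A: beats D, B, and C → score 3.
C: beats D and B; loses to A → score 2.
A has the best pairwise record.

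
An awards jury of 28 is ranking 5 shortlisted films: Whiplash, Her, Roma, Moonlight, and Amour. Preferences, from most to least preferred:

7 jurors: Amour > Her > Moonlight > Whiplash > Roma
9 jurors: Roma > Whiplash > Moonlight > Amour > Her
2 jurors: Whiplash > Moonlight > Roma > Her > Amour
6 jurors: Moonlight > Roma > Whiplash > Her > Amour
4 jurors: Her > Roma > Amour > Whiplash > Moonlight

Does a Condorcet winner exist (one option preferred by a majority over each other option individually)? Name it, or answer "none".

Checking pairwise contests:
Roma beats Whiplash 19–9.
Whiplash beats Her 17–11.
Moonlight beats Roma 15–13.
Whiplash beats Moonlight 15–13.
Whiplash beats Amour 17–11.
Every option loses at least one head-to-head, so there is no Condorcet winner.

none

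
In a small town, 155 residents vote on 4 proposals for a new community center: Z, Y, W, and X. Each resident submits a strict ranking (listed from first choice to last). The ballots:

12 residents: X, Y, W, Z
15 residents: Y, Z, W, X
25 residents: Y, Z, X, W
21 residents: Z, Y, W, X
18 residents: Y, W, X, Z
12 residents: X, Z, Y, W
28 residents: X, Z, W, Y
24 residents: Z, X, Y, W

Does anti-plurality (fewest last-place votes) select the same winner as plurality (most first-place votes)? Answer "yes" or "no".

yes

Anti-plurality — last-place votes: Z 30, Y 28, W 61, X 36. Winner: Y.
Plurality — first-place votes: Z 45, Y 58, W 0, X 52. Winner: Y.
The two methods agree.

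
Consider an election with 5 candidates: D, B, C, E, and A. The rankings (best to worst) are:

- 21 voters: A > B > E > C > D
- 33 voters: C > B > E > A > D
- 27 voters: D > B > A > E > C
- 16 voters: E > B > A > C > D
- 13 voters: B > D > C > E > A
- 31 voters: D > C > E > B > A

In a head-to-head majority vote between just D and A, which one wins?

D

Voters preferring D to A: 71; preferring A to D: 70.
D wins the head-to-head.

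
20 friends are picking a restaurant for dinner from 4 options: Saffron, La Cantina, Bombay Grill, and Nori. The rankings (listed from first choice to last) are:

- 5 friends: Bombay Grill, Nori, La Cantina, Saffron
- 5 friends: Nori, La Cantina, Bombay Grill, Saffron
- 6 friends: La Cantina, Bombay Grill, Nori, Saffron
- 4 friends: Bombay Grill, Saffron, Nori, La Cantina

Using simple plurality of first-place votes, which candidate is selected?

First-place votes: Saffron 0, La Cantina 6, Bombay Grill 9, Nori 5.
Bombay Grill has the most first-place votes.

Bombay Grill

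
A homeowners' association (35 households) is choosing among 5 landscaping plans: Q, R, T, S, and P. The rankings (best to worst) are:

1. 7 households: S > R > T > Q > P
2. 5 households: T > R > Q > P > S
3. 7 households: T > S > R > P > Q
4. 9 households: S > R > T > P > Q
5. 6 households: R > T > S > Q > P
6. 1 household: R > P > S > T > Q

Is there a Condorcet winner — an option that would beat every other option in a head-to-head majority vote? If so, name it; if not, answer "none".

none

Checking pairwise contests:
R beats Q 35–0.
S beats R 23–12.
R beats T 23–12.
T beats S 18–17.
Q beats P 18–17.
Every option loses at least one head-to-head, so there is no Condorcet winner.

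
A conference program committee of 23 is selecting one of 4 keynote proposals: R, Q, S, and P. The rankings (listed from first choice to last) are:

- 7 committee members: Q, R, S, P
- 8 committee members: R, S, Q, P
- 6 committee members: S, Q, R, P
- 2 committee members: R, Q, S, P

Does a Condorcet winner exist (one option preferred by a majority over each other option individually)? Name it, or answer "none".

Checking pairwise contests:
Q beats R 13–10.
S beats Q 14–9.
R beats S 17–6.
R beats P 23–0.
Every option loses at least one head-to-head, so there is no Condorcet winner.

none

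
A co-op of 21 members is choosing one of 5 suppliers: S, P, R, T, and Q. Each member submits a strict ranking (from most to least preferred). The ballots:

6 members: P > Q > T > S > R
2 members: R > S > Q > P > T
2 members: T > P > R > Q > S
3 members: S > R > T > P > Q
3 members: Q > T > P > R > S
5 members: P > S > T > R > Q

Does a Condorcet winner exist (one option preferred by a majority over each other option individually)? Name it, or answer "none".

P vs S: 16–5 for P.
P vs R: 16–5 for P.
P vs T: 13–8 for P.
P vs Q: 16–5 for P.
P beats every other option head-to-head.

P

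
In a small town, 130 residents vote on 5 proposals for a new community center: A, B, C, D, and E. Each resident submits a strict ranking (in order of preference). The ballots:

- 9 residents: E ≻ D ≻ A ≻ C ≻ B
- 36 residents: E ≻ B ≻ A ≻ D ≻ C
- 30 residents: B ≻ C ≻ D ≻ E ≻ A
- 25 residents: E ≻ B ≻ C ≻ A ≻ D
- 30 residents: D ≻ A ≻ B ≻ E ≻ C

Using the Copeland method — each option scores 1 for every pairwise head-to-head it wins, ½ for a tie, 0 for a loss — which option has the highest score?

E

A: beats C; loses to B, D, and E → score 1.
B: beats A, C, and D; loses to E → score 3.
C: loses to A, B, D, and E → score 0.
D: beats A and C; loses to B and E → score 2.
E: beats A, B, C, and D → score 4.
E has the best pairwise record.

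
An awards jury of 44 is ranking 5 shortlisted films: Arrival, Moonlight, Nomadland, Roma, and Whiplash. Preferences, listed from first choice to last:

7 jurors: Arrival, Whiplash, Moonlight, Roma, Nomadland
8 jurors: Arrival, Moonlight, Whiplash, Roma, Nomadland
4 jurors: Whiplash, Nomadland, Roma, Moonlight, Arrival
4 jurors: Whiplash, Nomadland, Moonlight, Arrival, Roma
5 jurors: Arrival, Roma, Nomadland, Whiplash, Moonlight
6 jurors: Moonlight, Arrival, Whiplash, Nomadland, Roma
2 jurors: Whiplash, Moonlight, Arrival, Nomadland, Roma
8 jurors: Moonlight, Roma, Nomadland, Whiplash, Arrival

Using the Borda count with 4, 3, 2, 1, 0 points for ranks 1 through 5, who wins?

Arrival: 7·4 + 8·4 + 4·0 + 4·1 + 5·4 + 6·3 + 2·2 + 8·0 = 106
Moonlight: 7·2 + 8·3 + 4·1 + 4·2 + 5·0 + 6·4 + 2·3 + 8·4 = 112
Nomadland: 7·0 + 8·0 + 4·3 + 4·3 + 5·2 + 6·1 + 2·1 + 8·2 = 58
Roma: 7·1 + 8·1 + 4·2 + 4·0 + 5·3 + 6·0 + 2·0 + 8·3 = 62
Whiplash: 7·3 + 8·2 + 4·4 + 4·4 + 5·1 + 6·2 + 2·4 + 8·1 = 102
Moonlight has the highest Borda score (112).

Moonlight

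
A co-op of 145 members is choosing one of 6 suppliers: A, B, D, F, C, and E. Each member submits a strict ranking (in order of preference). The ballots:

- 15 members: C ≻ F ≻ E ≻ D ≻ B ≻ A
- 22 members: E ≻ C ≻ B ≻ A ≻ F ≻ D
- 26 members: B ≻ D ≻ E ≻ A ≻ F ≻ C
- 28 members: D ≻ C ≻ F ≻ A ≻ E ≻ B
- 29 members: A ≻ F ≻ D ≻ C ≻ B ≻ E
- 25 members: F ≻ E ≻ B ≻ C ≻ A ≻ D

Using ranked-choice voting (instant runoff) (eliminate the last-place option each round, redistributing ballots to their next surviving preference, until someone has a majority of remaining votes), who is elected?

F

Round 1: A 29, B 26, D 28, F 25, C 15, E 22. Eliminate C.
Round 2: A 29, B 26, D 28, F 40, E 22. Eliminate E.
Round 3: A 29, B 48, D 28, F 40. Eliminate D.
Round 4: A 29, B 48, F 68. Eliminate A.
Round 5: B 48, F 97. F has a majority.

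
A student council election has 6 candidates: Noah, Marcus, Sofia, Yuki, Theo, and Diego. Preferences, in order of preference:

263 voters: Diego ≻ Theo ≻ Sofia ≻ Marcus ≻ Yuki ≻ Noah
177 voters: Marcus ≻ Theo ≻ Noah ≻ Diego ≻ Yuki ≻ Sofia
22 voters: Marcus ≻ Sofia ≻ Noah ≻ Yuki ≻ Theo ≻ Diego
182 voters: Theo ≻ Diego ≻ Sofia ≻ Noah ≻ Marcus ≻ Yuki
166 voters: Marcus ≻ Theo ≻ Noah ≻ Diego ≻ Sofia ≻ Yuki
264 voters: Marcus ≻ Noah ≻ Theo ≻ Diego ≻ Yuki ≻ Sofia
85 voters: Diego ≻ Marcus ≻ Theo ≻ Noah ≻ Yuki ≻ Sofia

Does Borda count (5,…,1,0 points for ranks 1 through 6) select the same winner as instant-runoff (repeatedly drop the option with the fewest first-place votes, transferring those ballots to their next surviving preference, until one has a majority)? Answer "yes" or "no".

no

Borda — scores: Noah 2685, Marcus 4193, Sofia 1589, Yuki 833, Theo 4403, Diego 3682. Winner: Theo.
Instant-runoff — R1 Noah 0, Marcus 629, Sofia 0, Yuki 0, Theo 182, Diego 348 (Marcus winner). Winner: Marcus.
The two methods disagree.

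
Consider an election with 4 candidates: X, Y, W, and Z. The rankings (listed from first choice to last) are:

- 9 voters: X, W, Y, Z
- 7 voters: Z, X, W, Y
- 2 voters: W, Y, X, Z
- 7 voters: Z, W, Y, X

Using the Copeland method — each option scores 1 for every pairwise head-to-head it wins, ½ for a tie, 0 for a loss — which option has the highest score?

Z

X: beats Y and W; loses to Z → score 2.
Y: loses to X, W, and Z → score 0.
W: beats Y; loses to X and Z → score 1.
Z: beats X, Y, and W → score 3.
Z has the best pairwise record.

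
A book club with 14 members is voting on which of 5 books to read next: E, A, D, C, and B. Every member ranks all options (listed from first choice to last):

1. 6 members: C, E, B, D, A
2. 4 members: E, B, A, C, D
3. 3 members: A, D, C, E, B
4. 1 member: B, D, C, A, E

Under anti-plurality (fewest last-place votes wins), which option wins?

C

Last-place votes: E 1, A 6, D 4, C 0, B 3.
C is ranked last by the fewest voters, so C wins.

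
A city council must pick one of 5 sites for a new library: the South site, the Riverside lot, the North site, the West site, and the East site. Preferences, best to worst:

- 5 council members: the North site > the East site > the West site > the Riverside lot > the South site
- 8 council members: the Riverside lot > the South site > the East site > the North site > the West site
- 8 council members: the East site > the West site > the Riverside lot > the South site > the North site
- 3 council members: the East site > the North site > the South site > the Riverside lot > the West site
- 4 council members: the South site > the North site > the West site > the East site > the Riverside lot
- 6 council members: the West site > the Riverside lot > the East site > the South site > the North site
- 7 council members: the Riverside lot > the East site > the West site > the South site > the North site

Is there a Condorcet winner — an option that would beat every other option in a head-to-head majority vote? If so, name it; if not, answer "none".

Checking pairwise contests:
the Riverside lot beats the South site 34–7.
the West site beats the Riverside lot 23–18.
the South site beats the North site 33–8.
the East site beats the West site 31–10.
the Riverside lot beats the East site 21–20.
Every option loses at least one head-to-head, so there is no Condorcet winner.

none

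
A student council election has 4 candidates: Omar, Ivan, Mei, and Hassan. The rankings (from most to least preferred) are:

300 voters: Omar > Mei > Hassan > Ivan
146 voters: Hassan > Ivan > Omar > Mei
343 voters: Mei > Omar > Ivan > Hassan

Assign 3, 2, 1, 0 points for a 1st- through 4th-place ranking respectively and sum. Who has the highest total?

Omar

Omar: 300·3 + 146·1 + 343·2 = 1732
Ivan: 300·0 + 146·2 + 343·1 = 635
Mei: 300·2 + 146·0 + 343·3 = 1629
Hassan: 300·1 + 146·3 + 343·0 = 738
Omar has the highest Borda score (1732).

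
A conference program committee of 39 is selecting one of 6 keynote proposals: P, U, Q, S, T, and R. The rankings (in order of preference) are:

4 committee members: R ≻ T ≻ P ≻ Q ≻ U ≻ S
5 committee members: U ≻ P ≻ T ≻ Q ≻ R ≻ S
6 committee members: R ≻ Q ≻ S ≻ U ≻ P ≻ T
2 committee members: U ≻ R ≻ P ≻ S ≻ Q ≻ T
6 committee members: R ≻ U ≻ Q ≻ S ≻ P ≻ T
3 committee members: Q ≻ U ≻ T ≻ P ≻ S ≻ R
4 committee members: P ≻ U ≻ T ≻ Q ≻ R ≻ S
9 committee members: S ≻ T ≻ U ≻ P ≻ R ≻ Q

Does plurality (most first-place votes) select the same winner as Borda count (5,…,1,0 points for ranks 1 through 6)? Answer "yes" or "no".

Plurality — first-place votes: P 4, U 7, Q 3, S 9, T 0, R 16. Winner: R.
Borda — scores: P 94, U 130, Q 85, S 82, T 88, R 106. Winner: U.
The two methods disagree.

no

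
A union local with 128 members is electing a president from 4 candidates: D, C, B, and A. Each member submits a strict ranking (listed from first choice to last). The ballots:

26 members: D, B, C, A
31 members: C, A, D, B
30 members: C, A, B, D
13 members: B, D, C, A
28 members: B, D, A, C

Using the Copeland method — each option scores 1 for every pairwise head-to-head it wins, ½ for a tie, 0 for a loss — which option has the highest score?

B

D: beats C and A; loses to B → score 2.
C: beats A; loses to D and B → score 1.
B: beats D, C, and A → score 3.
A: loses to D, C, and B → score 0.
B has the best pairwise record.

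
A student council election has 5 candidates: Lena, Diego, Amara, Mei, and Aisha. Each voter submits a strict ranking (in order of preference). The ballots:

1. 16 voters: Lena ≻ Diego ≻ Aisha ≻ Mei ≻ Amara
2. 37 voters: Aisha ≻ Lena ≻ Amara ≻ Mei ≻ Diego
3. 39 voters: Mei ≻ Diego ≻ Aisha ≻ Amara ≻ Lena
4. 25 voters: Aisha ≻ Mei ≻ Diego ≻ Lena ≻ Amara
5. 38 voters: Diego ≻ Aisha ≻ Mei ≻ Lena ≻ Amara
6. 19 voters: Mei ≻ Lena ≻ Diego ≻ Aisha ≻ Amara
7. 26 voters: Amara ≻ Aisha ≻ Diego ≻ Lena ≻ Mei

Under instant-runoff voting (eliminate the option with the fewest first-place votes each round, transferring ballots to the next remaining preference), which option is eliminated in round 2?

Round 1: Lena 16, Diego 38, Amara 26, Mei 58, Aisha 62. Eliminate Lena.
Round 2: Diego 54, Amara 26, Mei 58, Aisha 62. Eliminate Amara.

Amara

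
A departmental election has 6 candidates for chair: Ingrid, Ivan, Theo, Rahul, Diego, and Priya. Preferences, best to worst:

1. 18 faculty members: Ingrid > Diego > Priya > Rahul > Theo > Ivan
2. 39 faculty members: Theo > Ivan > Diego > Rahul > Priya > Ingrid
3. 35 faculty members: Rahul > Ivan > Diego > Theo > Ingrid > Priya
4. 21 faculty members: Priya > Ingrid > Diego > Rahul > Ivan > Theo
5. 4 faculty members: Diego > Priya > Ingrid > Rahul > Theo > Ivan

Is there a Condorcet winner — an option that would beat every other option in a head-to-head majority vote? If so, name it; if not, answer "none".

none

Checking pairwise contests:
Ivan beats Ingrid 74–43.
Theo beats Ivan 61–56.
Rahul beats Theo 78–39.
Diego beats Rahul 82–35.
Ivan beats Diego 74–43.
Ivan beats Priya 74–43.
Every option loses at least one head-to-head, so there is no Condorcet winner.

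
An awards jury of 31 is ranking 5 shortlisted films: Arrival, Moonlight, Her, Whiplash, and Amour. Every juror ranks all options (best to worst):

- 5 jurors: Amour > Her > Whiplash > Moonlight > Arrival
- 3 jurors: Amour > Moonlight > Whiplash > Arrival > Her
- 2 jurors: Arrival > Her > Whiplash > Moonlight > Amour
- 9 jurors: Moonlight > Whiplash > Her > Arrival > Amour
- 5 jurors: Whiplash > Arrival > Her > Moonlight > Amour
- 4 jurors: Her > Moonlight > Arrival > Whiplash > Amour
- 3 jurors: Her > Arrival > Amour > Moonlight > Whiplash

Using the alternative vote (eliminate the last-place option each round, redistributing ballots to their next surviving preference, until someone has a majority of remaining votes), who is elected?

Round 1: Arrival 2, Moonlight 9, Her 7, Whiplash 5, Amour 8. Eliminate Arrival.
Round 2: Moonlight 9, Her 9, Whiplash 5, Amour 8. Eliminate Whiplash.
Round 3: Moonlight 9, Her 14, Amour 8. Eliminate Amour.
Round 4: Moonlight 12, Her 19. Her has a majority.

Her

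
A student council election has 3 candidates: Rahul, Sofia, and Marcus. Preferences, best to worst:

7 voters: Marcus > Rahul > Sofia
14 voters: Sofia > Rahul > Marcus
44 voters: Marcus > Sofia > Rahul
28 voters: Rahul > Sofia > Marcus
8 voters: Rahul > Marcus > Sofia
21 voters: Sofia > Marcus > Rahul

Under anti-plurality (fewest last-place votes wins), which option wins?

Last-place votes: Rahul 65, Sofia 15, Marcus 42.
Sofia is ranked last by the fewest voters, so Sofia wins.

Sofia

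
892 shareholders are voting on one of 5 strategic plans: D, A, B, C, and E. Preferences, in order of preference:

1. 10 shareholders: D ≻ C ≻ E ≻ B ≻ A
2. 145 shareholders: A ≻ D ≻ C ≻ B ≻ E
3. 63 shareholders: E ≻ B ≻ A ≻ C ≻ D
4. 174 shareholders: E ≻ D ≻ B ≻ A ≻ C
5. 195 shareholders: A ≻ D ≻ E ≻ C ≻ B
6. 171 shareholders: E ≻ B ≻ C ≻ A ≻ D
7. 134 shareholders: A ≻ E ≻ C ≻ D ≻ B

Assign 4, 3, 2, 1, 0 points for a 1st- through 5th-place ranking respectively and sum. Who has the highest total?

D: 10·4 + 145·3 + 63·0 + 174·3 + 195·3 + 171·0 + 134·1 = 1716
A: 10·0 + 145·4 + 63·2 + 174·1 + 195·4 + 171·1 + 134·4 = 2367
B: 10·1 + 145·1 + 63·3 + 174·2 + 195·0 + 171·3 + 134·0 = 1205
C: 10·3 + 145·2 + 63·1 + 174·0 + 195·1 + 171·2 + 134·2 = 1188
E: 10·2 + 145·0 + 63·4 + 174·4 + 195·2 + 171·4 + 134·3 = 2444
E has the highest Borda score (2444).

E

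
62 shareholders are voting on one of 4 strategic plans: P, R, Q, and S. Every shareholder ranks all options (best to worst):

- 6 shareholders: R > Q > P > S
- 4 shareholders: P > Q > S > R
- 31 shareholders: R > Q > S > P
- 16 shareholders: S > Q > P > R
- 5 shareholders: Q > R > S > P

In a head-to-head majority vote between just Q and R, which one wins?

Voters preferring Q to R: 25; preferring R to Q: 37.
R wins the head-to-head.

R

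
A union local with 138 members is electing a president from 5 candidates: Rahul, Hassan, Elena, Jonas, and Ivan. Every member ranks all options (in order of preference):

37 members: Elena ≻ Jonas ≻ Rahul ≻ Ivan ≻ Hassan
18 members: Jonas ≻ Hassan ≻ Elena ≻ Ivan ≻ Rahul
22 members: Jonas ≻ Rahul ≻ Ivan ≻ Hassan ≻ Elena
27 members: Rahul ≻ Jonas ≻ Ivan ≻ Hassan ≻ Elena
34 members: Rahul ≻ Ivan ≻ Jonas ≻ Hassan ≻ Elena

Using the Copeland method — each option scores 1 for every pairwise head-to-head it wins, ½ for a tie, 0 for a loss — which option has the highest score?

Rahul: beats Hassan, Elena, and Ivan; loses to Jonas → score 3.
Hassan: beats Elena; loses to Rahul, Jonas, and Ivan → score 1.
Elena: loses to Rahul, Hassan, Jonas, and Ivan → score 0.
Jonas: beats Rahul, Hassan, Elena, and Ivan → score 4.
Ivan: beats Hassan and Elena; loses to Rahul and Jonas → score 2.
Jonas has the best pairwise record.

Jonas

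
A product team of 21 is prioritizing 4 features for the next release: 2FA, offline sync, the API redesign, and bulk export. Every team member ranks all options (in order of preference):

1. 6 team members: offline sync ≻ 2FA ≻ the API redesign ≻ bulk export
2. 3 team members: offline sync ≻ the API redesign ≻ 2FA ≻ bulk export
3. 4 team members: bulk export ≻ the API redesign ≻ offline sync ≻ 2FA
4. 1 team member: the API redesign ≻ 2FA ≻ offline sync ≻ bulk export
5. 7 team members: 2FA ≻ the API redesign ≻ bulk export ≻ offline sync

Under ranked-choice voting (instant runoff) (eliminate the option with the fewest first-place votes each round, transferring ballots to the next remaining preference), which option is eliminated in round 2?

bulk export

Round 1: 2FA 7, offline sync 9, the API redesign 1, bulk export 4. Eliminate the API redesign.
Round 2: 2FA 8, offline sync 9, bulk export 4. Eliminate bulk export.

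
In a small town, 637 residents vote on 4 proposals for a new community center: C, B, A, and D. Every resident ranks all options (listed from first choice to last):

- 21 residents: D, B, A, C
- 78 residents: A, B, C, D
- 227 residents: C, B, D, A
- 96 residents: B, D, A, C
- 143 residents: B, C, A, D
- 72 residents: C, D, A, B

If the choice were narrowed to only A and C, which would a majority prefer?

C

Voters preferring A to C: 195; preferring C to A: 442.
C wins the head-to-head.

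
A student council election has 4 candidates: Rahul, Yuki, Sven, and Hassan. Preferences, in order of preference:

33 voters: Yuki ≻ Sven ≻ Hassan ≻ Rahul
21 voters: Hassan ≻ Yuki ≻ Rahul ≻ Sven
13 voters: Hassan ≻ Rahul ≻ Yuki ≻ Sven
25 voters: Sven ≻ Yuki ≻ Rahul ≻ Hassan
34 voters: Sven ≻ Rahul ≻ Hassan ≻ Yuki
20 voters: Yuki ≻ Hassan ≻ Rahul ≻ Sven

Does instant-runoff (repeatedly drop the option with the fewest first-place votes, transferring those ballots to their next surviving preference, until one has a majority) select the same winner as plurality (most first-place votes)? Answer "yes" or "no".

Instant-runoff — R1 Rahul 0, Yuki 53, Sven 59, Hassan 34 (Rahul out); R2 Yuki 53, Sven 59, Hassan 34 (Hassan out); R3 Yuki 87, Sven 59 (Yuki winner). Winner: Yuki.
Plurality — first-place votes: Rahul 0, Yuki 53, Sven 59, Hassan 34. Winner: Sven.
The two methods disagree.

no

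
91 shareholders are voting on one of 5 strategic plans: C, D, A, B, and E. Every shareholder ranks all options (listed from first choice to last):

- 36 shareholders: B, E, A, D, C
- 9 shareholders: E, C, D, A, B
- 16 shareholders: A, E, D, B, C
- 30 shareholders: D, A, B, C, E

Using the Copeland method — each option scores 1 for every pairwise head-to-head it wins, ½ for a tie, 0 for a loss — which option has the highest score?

C: loses to D, A, B, and E → score 0.
D: beats C and B; loses to A and E → score 2.
A: beats C, D, B, and E → score 4.
B: beats C and E; loses to D and A → score 2.
E: beats C and D; loses to A and B → score 2.
A has the best pairwise record.

A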